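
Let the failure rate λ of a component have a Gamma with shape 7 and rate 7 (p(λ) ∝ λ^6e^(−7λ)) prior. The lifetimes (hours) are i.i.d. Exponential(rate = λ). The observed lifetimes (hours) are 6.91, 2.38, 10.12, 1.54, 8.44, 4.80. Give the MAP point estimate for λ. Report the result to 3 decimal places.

λ̂_MAP = 0.291

The Exponential(rate=λ) likelihood is ∝ λ^n e^(−λΣtᵢ). Here n = 6 and Σtᵢ = 6.91 + 2.38 + 10.12 + 1.54 + 8.44 + 4.80 = 34.19.
Posterior ∝ λ^6e^(−7λ) · λ^6e^(−34.19λ) = λ^12e^(−41.19λ), i.e. Gamma(13, 41.19).
Mode = (a−1)/b = 12/41.19 ≈ 0.291.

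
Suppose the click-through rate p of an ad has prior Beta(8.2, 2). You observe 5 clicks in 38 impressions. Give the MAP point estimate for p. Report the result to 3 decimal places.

p̂_MAP = 0.264

Prior: Beta(8.2, 2).
Data: 5 successes in 38 trials. The binomial likelihood contributes p^5(1−p)^33, so the posterior is Beta(8.2+5, 2+33) = Beta(13.2, 35).
For Beta(a, b) with a, b > 1 the mode is (a−1)/(a+b−2) = 12.2/46.2 ≈ 0.264.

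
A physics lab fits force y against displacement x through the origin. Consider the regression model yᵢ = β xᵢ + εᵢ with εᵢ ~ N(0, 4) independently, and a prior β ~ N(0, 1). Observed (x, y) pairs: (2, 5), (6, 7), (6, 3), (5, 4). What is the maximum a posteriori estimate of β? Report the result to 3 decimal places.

β̂_MAP = 0.857

log p(β | y) = −Σ(yᵢ − βxᵢ)²/(2·4) − β²/(2·1) + const.
Setting the derivative to zero: Σxᵢ(yᵢ − βxᵢ)/4 − β/1 = 0, so β = Σxᵢyᵢ / (Σxᵢ² + σ²/τ²).
Σxᵢyᵢ = 2·5 + 6·7 + 6·3 + 5·4 = 90; Σxᵢ² = 101; σ²/τ² = 4.
β̂_MAP = 90 / (101 + 4) = 90/105 ≈ 0.857.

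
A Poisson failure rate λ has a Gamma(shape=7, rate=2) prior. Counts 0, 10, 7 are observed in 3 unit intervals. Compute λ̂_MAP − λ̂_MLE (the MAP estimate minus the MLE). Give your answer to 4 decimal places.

MAP − MLE = -1.0667

Σxᵢ = 17. Posterior is Gamma(24, 5); MAP = (24−1)/5 = 23/5 ≈ 4.60000.
MLE = x̄ = 17/3 ≈ 5.66667.
Difference = 23/5 − 17/3 = -16/15 ≈ -1.0667.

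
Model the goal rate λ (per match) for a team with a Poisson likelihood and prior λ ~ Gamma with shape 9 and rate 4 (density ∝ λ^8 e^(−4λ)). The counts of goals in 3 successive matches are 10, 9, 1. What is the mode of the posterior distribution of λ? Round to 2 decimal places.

λ̂_MAP = 4.00

Σxᵢ = 10+9+1 = 20, with n = 3.
Posterior ∝ λ^8e^(−4λ) · λ^20e^(−3λ) = λ^28e^(−7λ), i.e. Gamma(shape=29, rate=7).
The mode of a Gamma(a, b) with a ≥ 1 (shape–rate) is (a−1)/b = 28/7 ≈ 4.00.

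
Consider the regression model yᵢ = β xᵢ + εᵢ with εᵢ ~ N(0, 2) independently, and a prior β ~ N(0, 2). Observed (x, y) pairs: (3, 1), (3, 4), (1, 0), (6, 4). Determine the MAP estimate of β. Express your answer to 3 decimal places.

β̂_MAP = 0.696

log p(β | y) = −Σ(yᵢ − βxᵢ)²/(2·2) − β²/(2·2) + const.
Setting the derivative to zero: Σxᵢ(yᵢ − βxᵢ)/2 − β/2 = 0, so β = Σxᵢyᵢ / (Σxᵢ² + σ²/τ²).
Σxᵢyᵢ = 3·1 + 3·4 + 1·0 + 6·4 = 39; Σxᵢ² = 55; σ²/τ² = 1.
β̂_MAP = 39 / (55 + 1) = 39/56 ≈ 0.696.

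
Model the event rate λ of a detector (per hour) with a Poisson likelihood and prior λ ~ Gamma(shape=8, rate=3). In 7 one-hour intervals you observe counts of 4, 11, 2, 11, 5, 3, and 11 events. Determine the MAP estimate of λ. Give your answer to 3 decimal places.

Σxᵢ = 4+11+2+11+5+3+11 = 47, with n = 7.
Posterior ∝ λ^7e^(−3λ) · λ^47e^(−7λ) = λ^54e^(−10λ), i.e. Gamma(shape=55, rate=10).
The mode of a Gamma(a, b) with a ≥ 1 (shape–rate) is (a−1)/b = 54/10 ≈ 5.400.

λ̂_MAP = 5.400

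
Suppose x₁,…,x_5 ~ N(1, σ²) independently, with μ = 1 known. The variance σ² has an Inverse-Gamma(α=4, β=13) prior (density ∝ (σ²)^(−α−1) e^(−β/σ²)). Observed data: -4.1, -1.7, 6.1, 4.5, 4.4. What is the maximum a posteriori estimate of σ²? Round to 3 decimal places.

σ̂²_MAP = 7.275

Sum of squared deviations about the known mean: SS = (-4.1−1)² + (-1.7−1)² + (6.1−1)² + (4.5−1)² + (4.4−1)² = 83.12.
The Normal likelihood contributes (σ²)^(−n/2) exp(−SS/(2σ²)), so the posterior is Inverse-Gamma(α + n/2, β + SS/2) = Inverse-Gamma(6.5, 54.56).
The mode of Inverse-Gamma(a, b) is b/(a+1) = 54.56/7.5 ≈ 7.275.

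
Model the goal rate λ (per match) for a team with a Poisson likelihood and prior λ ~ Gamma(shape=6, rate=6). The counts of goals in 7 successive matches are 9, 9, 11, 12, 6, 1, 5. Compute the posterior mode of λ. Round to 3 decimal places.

Σxᵢ = 9+9+11+12+6+1+5 = 53, with n = 7.
Posterior ∝ λ^5e^(−6λ) · λ^53e^(−7λ) = λ^58e^(−13λ), i.e. Gamma(shape=59, rate=13).
The mode of a Gamma(a, b) with a ≥ 1 (shape–rate) is (a−1)/b = 58/13 ≈ 4.462.

λ̂_MAP = 4.462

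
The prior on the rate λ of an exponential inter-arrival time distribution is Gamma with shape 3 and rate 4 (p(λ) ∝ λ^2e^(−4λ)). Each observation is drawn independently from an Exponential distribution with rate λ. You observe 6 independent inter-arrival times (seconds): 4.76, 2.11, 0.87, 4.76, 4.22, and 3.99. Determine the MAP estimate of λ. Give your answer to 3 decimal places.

λ̂_MAP = 0.324

The Exponential(rate=λ) likelihood is ∝ λ^n e^(−λΣtᵢ). Here n = 6 and Σtᵢ = 4.76 + 2.11 + 0.87 + 4.76 + 4.22 + 3.99 = 20.71.
Posterior ∝ λ^2e^(−4λ) · λ^6e^(−20.71λ) = λ^8e^(−24.71λ), i.e. Gamma(9, 24.71).
Mode = (a−1)/b = 8/24.71 ≈ 0.324.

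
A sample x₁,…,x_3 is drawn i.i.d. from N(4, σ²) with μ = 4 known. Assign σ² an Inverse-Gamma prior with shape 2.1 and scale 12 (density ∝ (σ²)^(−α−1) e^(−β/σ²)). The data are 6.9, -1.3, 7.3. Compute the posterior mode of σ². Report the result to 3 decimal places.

σ̂²_MAP = 7.760

Sum of squared deviations about the known mean: SS = (6.9−4)² + (-1.3−4)² + (7.3−4)² = 47.39.
The Normal likelihood contributes (σ²)^(−n/2) exp(−SS/(2σ²)), so the posterior is Inverse-Gamma(α + n/2, β + SS/2) = Inverse-Gamma(3.6, 35.695).
The mode of Inverse-Gamma(a, b) is b/(a+1) = 35.695/4.6 ≈ 7.760.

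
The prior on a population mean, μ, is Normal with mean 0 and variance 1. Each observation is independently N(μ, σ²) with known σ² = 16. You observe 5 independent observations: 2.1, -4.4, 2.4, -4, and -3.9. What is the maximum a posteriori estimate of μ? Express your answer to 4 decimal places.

n = 5; x̄ = (2.1 + (-4.4) + 2.4 + (-4) + (-3.9))/5 = -7.8/5 = -1.56.
For a Normal prior and Normal likelihood with known variance, the posterior is Normal; its mode equals its mean, the precision-weighted average.
Prior precision 1/σ₀² = 1/1 = 1; data precision n/σ² = 5/16 = 0.3125.
μ̂ = (1·0 + 0.3125·(-1.56)) / (1 + 0.3125) = (-0.4875)/1.3125 = -13/35 ≈ -0.3714.

μ̂_MAP = -0.3714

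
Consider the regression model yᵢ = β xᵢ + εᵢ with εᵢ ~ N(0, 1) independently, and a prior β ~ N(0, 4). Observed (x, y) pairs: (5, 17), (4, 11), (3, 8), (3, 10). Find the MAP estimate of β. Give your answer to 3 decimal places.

β̂_MAP = 3.089

log p(β | y) = −Σ(yᵢ − βxᵢ)²/(2·1) − β²/(2·4) + const.
Setting the derivative to zero: Σxᵢ(yᵢ − βxᵢ)/1 − β/4 = 0, so β = Σxᵢyᵢ / (Σxᵢ² + σ²/τ²).
Σxᵢyᵢ = 5·17 + 4·11 + 3·8 + 3·10 = 183; Σxᵢ² = 59; σ²/τ² = 0.25.
β̂_MAP = 183 / (59 + 0.25) = 183/59.25 ≈ 3.089.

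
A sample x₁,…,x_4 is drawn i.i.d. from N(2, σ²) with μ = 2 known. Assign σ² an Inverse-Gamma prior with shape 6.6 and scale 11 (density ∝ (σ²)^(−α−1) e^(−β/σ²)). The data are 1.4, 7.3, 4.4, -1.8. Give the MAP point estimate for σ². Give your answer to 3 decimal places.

σ̂²_MAP = 3.680

Sum of squared deviations about the known mean: SS = (1.4−2)² + (7.3−2)² + (4.4−2)² + (-1.8−2)² = 48.65.
The Normal likelihood contributes (σ²)^(−n/2) exp(−SS/(2σ²)), so the posterior is Inverse-Gamma(α + n/2, β + SS/2) = Inverse-Gamma(8.6, 35.325).
The mode of Inverse-Gamma(a, b) is b/(a+1) = 35.325/9.6 ≈ 3.680.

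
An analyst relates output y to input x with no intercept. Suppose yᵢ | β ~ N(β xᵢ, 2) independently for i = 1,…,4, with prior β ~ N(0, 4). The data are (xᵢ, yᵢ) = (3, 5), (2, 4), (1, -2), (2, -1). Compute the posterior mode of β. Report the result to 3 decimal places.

β̂_MAP = 1.027

log p(β | y) = −Σ(yᵢ − βxᵢ)²/(2·2) − β²/(2·4) + const.
Setting the derivative to zero: Σxᵢ(yᵢ − βxᵢ)/2 − β/4 = 0, so β = Σxᵢyᵢ / (Σxᵢ² + σ²/τ²).
Σxᵢyᵢ = 3·5 + 2·4 + 1·(-2) + 2·(-1) = 19; Σxᵢ² = 18; σ²/τ² = 0.5.
β̂_MAP = 19 / (18 + 0.5) = 19/18.5 ≈ 1.027.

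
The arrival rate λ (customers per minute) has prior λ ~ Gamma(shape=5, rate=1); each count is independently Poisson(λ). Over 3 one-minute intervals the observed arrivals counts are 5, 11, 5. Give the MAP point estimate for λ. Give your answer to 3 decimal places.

λ̂_MAP = 6.250

Σxᵢ = 5+11+5 = 21, with n = 3.
Posterior ∝ λ^4e^(−1λ) · λ^21e^(−3λ) = λ^25e^(−4λ), i.e. Gamma(shape=26, rate=4).
The mode of a Gamma(a, b) with a ≥ 1 (shape–rate) is (a−1)/b = 25/4 ≈ 6.250.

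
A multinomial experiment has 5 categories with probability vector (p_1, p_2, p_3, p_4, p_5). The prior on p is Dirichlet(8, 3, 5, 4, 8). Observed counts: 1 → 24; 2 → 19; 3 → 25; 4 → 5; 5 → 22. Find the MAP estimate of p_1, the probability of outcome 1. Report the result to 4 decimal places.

MAP estimate: 0.2627

The posterior is Dirichlet(αᵢ + nᵢ) = Dirichlet(32, 22, 30, 9, 30).
For a Dirichlet(a₁,…,a_K) with all aᵢ > 1, the mode has j-th component (aⱼ − 1)/(Σaᵢ − K).
Here Σaᵢ = 123 and K = 5, so p_1 = (32 − 1)/(123 − 5) = 31/118 ≈ 0.2627.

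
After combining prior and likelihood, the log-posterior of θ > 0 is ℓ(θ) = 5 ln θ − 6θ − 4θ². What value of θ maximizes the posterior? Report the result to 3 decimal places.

ℓ'(θ) = 5/θ − 6 − 8θ. Setting this to zero and multiplying by θ: 8θ² + 6θ − 5 = 0.
θ = (−6 + √(6² + 4·8·5)) / (2·8) = (−6 + √196) / 16 = (−6 + 14)/16 = 1/2.
ℓ''(θ) = −5/θ² − 8 < 0, confirming a maximum.

θ̂_MAP = 0.500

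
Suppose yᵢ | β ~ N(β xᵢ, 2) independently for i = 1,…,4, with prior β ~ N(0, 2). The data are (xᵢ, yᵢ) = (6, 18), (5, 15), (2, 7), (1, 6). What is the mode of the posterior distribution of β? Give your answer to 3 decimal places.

log p(β | y) = −Σ(yᵢ − βxᵢ)²/(2·2) − β²/(2·2) + const.
Setting the derivative to zero: Σxᵢ(yᵢ − βxᵢ)/2 − β/2 = 0, so β = Σxᵢyᵢ / (Σxᵢ² + σ²/τ²).
Σxᵢyᵢ = 6·18 + 5·15 + 2·7 + 1·6 = 203; Σxᵢ² = 66; σ²/τ² = 1.
β̂_MAP = 203 / (66 + 1) = 203/67 ≈ 3.030.

β̂_MAP = 3.030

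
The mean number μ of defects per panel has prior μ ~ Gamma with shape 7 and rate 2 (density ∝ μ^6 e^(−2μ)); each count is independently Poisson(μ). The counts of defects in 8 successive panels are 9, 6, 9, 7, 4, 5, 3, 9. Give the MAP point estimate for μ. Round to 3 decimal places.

μ̂_MAP = 5.800

Σxᵢ = 9+6+9+7+4+5+3+9 = 52, with n = 8.
Posterior ∝ μ^6e^(−2μ) · μ^52e^(−8μ) = μ^58e^(−10μ), i.e. Gamma(shape=59, rate=10).
The mode of a Gamma(a, b) with a ≥ 1 (shape–rate) is (a−1)/b = 58/10 ≈ 5.800.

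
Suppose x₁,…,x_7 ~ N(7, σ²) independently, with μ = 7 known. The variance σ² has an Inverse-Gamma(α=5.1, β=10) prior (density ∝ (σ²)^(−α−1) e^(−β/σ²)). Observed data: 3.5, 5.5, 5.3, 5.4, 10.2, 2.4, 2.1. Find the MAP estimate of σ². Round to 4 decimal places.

σ̂²_MAP = 4.9667

Sum of squared deviations about the known mean: SS = (3.5−7)² + (5.5−7)² + (5.3−7)² + (5.4−7)² + (10.2−7)² + (2.4−7)² + (2.1−7)² = 75.36.
The Normal likelihood contributes (σ²)^(−n/2) exp(−SS/(2σ²)), so the posterior is Inverse-Gamma(α + n/2, β + SS/2) = Inverse-Gamma(8.6, 47.68).
The mode of Inverse-Gamma(a, b) is b/(a+1) = 47.68/9.6 ≈ 4.9667.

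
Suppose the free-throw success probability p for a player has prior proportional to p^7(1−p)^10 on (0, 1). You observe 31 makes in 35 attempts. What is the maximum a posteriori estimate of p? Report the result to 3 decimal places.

The prior density ∝ p^7(1−p)^10 is the kernel of Beta(8, 11).
Data: 31 successes in 35 trials. The binomial likelihood contributes p^31(1−p)^4, so the posterior is Beta(8+31, 11+4) = Beta(39, 15).
For Beta(a, b) with a, b > 1 the mode is (a−1)/(a+b−2) = 38/52 ≈ 0.731.

p̂_MAP = 0.731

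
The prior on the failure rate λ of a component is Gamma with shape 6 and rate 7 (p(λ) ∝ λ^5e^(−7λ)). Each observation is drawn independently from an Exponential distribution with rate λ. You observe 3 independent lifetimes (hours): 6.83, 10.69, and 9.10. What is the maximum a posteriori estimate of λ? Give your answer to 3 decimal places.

λ̂_MAP = 0.238

The Exponential(rate=λ) likelihood is ∝ λ^n e^(−λΣtᵢ). Here n = 3 and Σtᵢ = 6.83 + 10.69 + 9.10 = 26.62.
Posterior ∝ λ^5e^(−7λ) · λ^3e^(−26.62λ) = λ^8e^(−33.62λ), i.e. Gamma(9, 33.62).
Mode = (a−1)/b = 8/33.62 ≈ 0.238.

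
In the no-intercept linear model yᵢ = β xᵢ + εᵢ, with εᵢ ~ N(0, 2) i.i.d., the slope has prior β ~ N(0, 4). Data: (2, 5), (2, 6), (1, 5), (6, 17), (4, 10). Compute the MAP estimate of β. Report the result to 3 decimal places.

log p(β | y) = −Σ(yᵢ − βxᵢ)²/(2·2) − β²/(2·4) + const.
Setting the derivative to zero: Σxᵢ(yᵢ − βxᵢ)/2 − β/4 = 0, so β = Σxᵢyᵢ / (Σxᵢ² + σ²/τ²).
Σxᵢyᵢ = 2·5 + 2·6 + 1·5 + 6·17 + 4·10 = 169; Σxᵢ² = 61; σ²/τ² = 0.5.
β̂_MAP = 169 / (61 + 0.5) = 169/61.5 ≈ 2.748.

β̂_MAP = 2.748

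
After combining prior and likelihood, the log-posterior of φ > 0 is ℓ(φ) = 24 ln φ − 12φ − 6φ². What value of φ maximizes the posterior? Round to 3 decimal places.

φ̂_MAP = 1.000

ℓ'(φ) = 24/φ − 12 − 12φ. Setting this to zero and multiplying by φ: 12φ² + 12φ − 24 = 0.
φ = (−12 + √(12² + 4·12·24)) / (2·12) = (−12 + √1296) / 24 = (−12 + 36)/24 = 1.
ℓ''(φ) = −24/φ² − 12 < 0, confirming a maximum.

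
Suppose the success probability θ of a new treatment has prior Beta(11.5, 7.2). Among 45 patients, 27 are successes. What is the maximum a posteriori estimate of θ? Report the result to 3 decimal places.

Prior: Beta(11.5, 7.2).
Data: 27 successes in 45 trials. The binomial likelihood contributes θ^27(1−θ)^18, so the posterior is Beta(11.5+27, 7.2+18) = Beta(38.5, 25.2).
For Beta(a, b) with a, b > 1 the mode is (a−1)/(a+b−2) = 37.5/61.7 ≈ 0.608.

θ̂_MAP = 0.608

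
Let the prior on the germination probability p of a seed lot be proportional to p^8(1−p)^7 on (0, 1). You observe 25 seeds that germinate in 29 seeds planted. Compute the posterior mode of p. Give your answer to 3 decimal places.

The prior density ∝ p^8(1−p)^7 is the kernel of Beta(9, 8).
Data: 25 successes in 29 trials. The binomial likelihood contributes p^25(1−p)^4, so the posterior is Beta(9+25, 8+4) = Beta(34, 12).
For Beta(a, b) with a, b > 1 the mode is (a−1)/(a+b−2) = 33/44 ≈ 0.750.

p̂_MAP = 0.750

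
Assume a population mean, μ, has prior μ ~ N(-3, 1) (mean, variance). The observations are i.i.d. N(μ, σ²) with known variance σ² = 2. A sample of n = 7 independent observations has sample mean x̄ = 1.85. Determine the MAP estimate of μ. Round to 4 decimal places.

n = 7, x̄ = 1.85.
For a Normal prior and Normal likelihood with known variance, the posterior is Normal; its mode equals its mean, the precision-weighted average.
Prior precision 1/σ₀² = 1/1 = 1; data precision n/σ² = 7/2 = 3.5.
μ̂ = (1·(-3) + 3.5·1.85) / (1 + 3.5) = 3.475/4.5 = 139/180 ≈ 0.7722.

μ̂_MAP = 0.7722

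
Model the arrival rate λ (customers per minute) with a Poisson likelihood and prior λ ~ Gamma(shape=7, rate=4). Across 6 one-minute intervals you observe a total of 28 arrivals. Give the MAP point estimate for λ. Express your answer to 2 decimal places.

λ̂_MAP = 3.40

Σxᵢ = 28, n = 6.
Posterior ∝ λ^6e^(−4λ) · λ^28e^(−6λ) = λ^34e^(−10λ), i.e. Gamma(shape=35, rate=10).
The mode of a Gamma(a, b) with a ≥ 1 (shape–rate) is (a−1)/b = 34/10 ≈ 3.40.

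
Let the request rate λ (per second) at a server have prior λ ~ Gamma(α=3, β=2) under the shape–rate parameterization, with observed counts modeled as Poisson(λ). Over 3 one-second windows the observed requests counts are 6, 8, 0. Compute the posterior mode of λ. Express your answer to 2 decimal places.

λ̂_MAP = 3.20

Σxᵢ = 6+8+0 = 14, with n = 3.
Posterior ∝ λ^2e^(−2λ) · λ^14e^(−3λ) = λ^16e^(−5λ), i.e. Gamma(shape=17, rate=5).
The mode of a Gamma(a, b) with a ≥ 1 (shape–rate) is (a−1)/b = 16/5 ≈ 3.20.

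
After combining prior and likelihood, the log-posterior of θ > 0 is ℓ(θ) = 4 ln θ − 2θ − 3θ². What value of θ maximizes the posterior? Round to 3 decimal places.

θ̂_MAP = 0.667

ℓ'(θ) = 4/θ − 2 − 6θ. Setting this to zero and multiplying by θ: 6θ² + 2θ − 4 = 0.
θ = (−2 + √(2² + 4·6·4)) / (2·6) = (−2 + √100) / 12 = (−2 + 10)/12 = 2/3.
ℓ''(θ) = −4/θ² − 6 < 0, confirming a maximum.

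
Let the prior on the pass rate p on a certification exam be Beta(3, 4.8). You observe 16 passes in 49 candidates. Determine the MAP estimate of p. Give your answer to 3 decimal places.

Prior: Beta(3, 4.8).
Data: 16 successes in 49 trials. The binomial likelihood contributes p^16(1−p)^33, so the posterior is Beta(3+16, 4.8+33) = Beta(19, 37.8).
For Beta(a, b) with a, b > 1 the mode is (a−1)/(a+b−2) = 18/54.8 ≈ 0.328.

p̂_MAP = 0.328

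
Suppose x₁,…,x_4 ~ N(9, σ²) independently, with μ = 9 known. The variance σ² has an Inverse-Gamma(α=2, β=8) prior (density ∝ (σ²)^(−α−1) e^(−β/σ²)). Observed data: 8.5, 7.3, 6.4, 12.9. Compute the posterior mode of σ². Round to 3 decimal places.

Sum of squared deviations about the known mean: SS = (8.5−9)² + (7.3−9)² + (6.4−9)² + (12.9−9)² = 25.11.
The Normal likelihood contributes (σ²)^(−n/2) exp(−SS/(2σ²)), so the posterior is Inverse-Gamma(α + n/2, β + SS/2) = Inverse-Gamma(4, 20.555).
The mode of Inverse-Gamma(a, b) is b/(a+1) = 20.555/5 ≈ 4.111.

σ̂²_MAP = 4.111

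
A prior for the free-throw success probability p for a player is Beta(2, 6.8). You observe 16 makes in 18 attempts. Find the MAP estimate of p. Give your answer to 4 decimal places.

Prior: Beta(2, 6.8).
Data: 16 successes in 18 trials. The binomial likelihood contributes p^16(1−p)^2, so the posterior is Beta(2+16, 6.8+2) = Beta(18, 8.8).
For Beta(a, b) with a, b > 1 the mode is (a−1)/(a+b−2) = 17/24.8 ≈ 0.6855.

p̂_MAP = 0.6855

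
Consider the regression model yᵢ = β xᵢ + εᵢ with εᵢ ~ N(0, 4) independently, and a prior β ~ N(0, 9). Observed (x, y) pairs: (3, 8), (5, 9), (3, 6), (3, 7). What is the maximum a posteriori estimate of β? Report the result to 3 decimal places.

β̂_MAP = 2.059

log p(β | y) = −Σ(yᵢ − βxᵢ)²/(2·4) − β²/(2·9) + const.
Setting the derivative to zero: Σxᵢ(yᵢ − βxᵢ)/4 − β/9 = 0, so β = Σxᵢyᵢ / (Σxᵢ² + σ²/τ²).
Σxᵢyᵢ = 3·8 + 5·9 + 3·6 + 3·7 = 108; Σxᵢ² = 52; σ²/τ² = 4/9.
β̂_MAP = 108 / (52 + 4/9) = 108/(472/9) = 243/118 ≈ 2.059.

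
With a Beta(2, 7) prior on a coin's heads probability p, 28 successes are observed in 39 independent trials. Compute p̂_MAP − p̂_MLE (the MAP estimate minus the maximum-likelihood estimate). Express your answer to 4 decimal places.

MAP − MLE = -0.0875

Posterior is Beta(30, 18); MAP = (30−1)/(48−2) = 29/46 ≈ 0.63043.
MLE ignores the prior: p̂_MLE = k/n = 28/39 ≈ 0.71795.
Difference = 29/46 − 28/39 = -157/1794 ≈ -0.0875.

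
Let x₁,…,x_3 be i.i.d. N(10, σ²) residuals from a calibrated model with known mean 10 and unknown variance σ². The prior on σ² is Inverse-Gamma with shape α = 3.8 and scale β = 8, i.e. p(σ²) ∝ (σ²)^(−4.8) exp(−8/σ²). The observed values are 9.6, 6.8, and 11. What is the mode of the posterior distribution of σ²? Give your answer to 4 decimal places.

Sum of squared deviations about the known mean: SS = (9.6−10)² + (6.8−10)² + (11−10)² = 11.4.
The Normal likelihood contributes (σ²)^(−n/2) exp(−SS/(2σ²)), so the posterior is Inverse-Gamma(α + n/2, β + SS/2) = Inverse-Gamma(5.3, 13.7).
The mode of Inverse-Gamma(a, b) is b/(a+1) = 13.7/6.3 ≈ 2.1746.

σ̂²_MAP = 2.1746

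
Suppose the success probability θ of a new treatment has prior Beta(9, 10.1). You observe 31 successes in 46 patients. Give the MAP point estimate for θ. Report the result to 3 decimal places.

θ̂_MAP = 0.618

Prior: Beta(9, 10.1).
Data: 31 successes in 46 trials. The binomial likelihood contributes θ^31(1−θ)^15, so the posterior is Beta(9+31, 10.1+15) = Beta(40, 25.1).
For Beta(a, b) with a, b > 1 the mode is (a−1)/(a+b−2) = 39/63.1 ≈ 0.618.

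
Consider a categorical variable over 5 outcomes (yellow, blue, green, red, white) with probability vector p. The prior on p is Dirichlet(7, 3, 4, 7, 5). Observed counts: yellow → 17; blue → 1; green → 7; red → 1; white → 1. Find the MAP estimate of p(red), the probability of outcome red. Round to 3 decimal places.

MAP estimate of p(red) = 0.146

The posterior is Dirichlet(αᵢ + nᵢ) = Dirichlet(24, 4, 11, 8, 6).
For a Dirichlet(a₁,…,a_K) with all aᵢ > 1, the mode has j-th component (aⱼ − 1)/(Σaᵢ − K).
Here Σaᵢ = 53 and K = 5, so p(red) = (8 − 1)/(53 − 5) = 7/48 ≈ 0.146.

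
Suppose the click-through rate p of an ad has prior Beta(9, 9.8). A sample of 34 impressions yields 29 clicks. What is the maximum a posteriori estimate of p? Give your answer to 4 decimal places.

Prior: Beta(9, 9.8).
Data: 29 successes in 34 trials. The binomial likelihood contributes p^29(1−p)^5, so the posterior is Beta(9+29, 9.8+5) = Beta(38, 14.8).
For Beta(a, b) with a, b > 1 the mode is (a−1)/(a+b−2) = 37/50.8 ≈ 0.7283.

p̂_MAP = 0.7283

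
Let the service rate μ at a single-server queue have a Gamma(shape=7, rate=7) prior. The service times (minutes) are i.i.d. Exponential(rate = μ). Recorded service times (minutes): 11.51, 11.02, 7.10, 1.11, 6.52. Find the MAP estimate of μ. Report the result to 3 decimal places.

μ̂_MAP = 0.249

The Exponential(rate=μ) likelihood is ∝ μ^n e^(−μΣtᵢ). Here n = 5 and Σtᵢ = 11.51 + 11.02 + 7.10 + 1.11 + 6.52 = 37.26.
Posterior ∝ μ^6e^(−7μ) · μ^5e^(−37.26μ) = μ^11e^(−44.26μ), i.e. Gamma(12, 44.26).
Mode = (a−1)/b = 11/44.26 ≈ 0.249.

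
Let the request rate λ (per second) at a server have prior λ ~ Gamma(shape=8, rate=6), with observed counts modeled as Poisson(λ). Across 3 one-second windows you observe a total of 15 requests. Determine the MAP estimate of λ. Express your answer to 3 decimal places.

λ̂_MAP = 2.444

Σxᵢ = 15, n = 3.
Posterior ∝ λ^7e^(−6λ) · λ^15e^(−3λ) = λ^22e^(−9λ), i.e. Gamma(shape=23, rate=9).
The mode of a Gamma(a, b) with a ≥ 1 (shape–rate) is (a−1)/b = 22/9 ≈ 2.444.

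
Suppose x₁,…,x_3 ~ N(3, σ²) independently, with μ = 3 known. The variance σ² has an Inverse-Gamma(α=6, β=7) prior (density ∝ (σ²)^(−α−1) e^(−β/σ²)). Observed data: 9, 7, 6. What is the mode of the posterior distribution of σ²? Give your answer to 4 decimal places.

σ̂²_MAP = 4.4118

Sum of squared deviations about the known mean: SS = (9−3)² + (7−3)² + (6−3)² = 61.
The Normal likelihood contributes (σ²)^(−n/2) exp(−SS/(2σ²)), so the posterior is Inverse-Gamma(α + n/2, β + SS/2) = Inverse-Gamma(7.5, 37.5).
The mode of Inverse-Gamma(a, b) is b/(a+1) = 37.5/8.5 ≈ 4.4118.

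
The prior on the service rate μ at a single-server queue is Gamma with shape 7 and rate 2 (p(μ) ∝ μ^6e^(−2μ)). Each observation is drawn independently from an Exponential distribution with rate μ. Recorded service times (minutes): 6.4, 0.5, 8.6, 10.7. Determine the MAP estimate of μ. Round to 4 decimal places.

The Exponential(rate=μ) likelihood is ∝ μ^n e^(−μΣtᵢ). Here n = 4 and Σtᵢ = 6.4 + 0.5 + 8.6 + 10.7 = 26.2.
Posterior ∝ μ^6e^(−2μ) · μ^4e^(−26.2μ) = μ^10e^(−28.2μ), i.e. Gamma(11, 28.2).
Mode = (a−1)/b = 10/28.2 ≈ 0.3546.

μ̂_MAP = 0.3546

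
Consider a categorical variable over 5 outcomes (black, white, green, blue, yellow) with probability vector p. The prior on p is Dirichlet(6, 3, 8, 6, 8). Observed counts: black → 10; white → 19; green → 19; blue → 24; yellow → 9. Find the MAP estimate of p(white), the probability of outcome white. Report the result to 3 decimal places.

MAP estimate of p(white) = 0.196

The posterior is Dirichlet(αᵢ + nᵢ) = Dirichlet(16, 22, 27, 30, 17).
For a Dirichlet(a₁,…,a_K) with all aᵢ > 1, the mode has j-th component (aⱼ − 1)/(Σaᵢ − K).
Here Σaᵢ = 112 and K = 5, so p(white) = (22 − 1)/(112 − 5) = 21/107 ≈ 0.196.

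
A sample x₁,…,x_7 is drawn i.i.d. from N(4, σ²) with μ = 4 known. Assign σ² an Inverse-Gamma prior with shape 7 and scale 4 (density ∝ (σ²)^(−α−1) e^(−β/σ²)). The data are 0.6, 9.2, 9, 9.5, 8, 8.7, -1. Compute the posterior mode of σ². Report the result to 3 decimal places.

σ̂²_MAP = 7.171

Sum of squared deviations about the known mean: SS = (0.6−4)² + (9.2−4)² + (9−4)² + (9.5−4)² + (8−4)² + (8.7−4)² + (-1−4)² = 156.94.
The Normal likelihood contributes (σ²)^(−n/2) exp(−SS/(2σ²)), so the posterior is Inverse-Gamma(α + n/2, β + SS/2) = Inverse-Gamma(10.5, 82.47).
The mode of Inverse-Gamma(a, b) is b/(a+1) = 82.47/11.5 ≈ 7.171.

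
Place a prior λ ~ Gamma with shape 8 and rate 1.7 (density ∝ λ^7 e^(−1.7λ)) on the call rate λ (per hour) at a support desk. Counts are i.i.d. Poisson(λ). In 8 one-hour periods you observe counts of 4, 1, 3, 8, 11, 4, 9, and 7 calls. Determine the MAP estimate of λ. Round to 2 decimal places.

λ̂_MAP = 5.57

Σxᵢ = 4+1+3+8+11+4+9+7 = 47, with n = 8.
Posterior ∝ λ^7e^(−1.7λ) · λ^47e^(−8λ) = λ^54e^(−9.7λ), i.e. Gamma(shape=55, rate=9.7).
The mode of a Gamma(a, b) with a ≥ 1 (shape–rate) is (a−1)/b = 54/9.7 ≈ 5.57.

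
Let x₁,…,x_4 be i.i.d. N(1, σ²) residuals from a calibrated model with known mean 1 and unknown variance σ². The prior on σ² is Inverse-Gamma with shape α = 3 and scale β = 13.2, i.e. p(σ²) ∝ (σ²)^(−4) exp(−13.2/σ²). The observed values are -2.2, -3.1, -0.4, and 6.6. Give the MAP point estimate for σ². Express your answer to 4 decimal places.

Sum of squared deviations about the known mean: SS = (-2.2−1)² + (-3.1−1)² + (-0.4−1)² + (6.6−1)² = 60.37.
The Normal likelihood contributes (σ²)^(−n/2) exp(−SS/(2σ²)), so the posterior is Inverse-Gamma(α + n/2, β + SS/2) = Inverse-Gamma(5, 43.385).
The mode of Inverse-Gamma(a, b) is b/(a+1) = 43.385/6 ≈ 7.2308.

σ̂²_MAP = 7.2308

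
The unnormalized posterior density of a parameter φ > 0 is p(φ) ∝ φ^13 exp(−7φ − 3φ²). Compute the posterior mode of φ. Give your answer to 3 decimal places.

φ̂_MAP = 1.000

ℓ'(φ) = 13/φ − 7 − 6φ. Setting this to zero and multiplying by φ: 6φ² + 7φ − 13 = 0.
φ = (−7 + √(7² + 4·6·13)) / (2·6) = (−7 + √361) / 12 = (−7 + 19)/12 = 1.
ℓ''(φ) = −13/φ² − 6 < 0, confirming a maximum.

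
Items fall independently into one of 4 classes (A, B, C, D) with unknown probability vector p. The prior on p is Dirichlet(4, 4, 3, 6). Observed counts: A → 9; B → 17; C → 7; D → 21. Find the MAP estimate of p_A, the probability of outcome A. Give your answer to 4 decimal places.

The posterior is Dirichlet(αᵢ + nᵢ) = Dirichlet(13, 21, 10, 27).
For a Dirichlet(a₁,…,a_K) with all aᵢ > 1, the mode has j-th component (aⱼ − 1)/(Σaᵢ − K).
Here Σaᵢ = 71 and K = 4, so p_A = (13 − 1)/(71 − 4) = 12/67 ≈ 0.1791.

MAP estimate of p_A = 0.1791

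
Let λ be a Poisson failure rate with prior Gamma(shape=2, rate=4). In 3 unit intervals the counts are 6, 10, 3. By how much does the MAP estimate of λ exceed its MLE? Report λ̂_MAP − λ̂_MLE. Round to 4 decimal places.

MAP − MLE = -3.4762

Σxᵢ = 19. Posterior is Gamma(21, 7); MAP = (21−1)/7 = 20/7 ≈ 2.85714.
MLE = x̄ = 19/3 ≈ 6.33333.
Difference = 20/7 − 19/3 = -73/21 ≈ -3.4762.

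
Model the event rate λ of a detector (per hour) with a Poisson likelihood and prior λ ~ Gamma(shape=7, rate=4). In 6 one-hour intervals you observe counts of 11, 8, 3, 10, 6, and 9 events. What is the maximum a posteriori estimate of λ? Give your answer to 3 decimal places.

Σxᵢ = 11+8+3+10+6+9 = 47, with n = 6.
Posterior ∝ λ^6e^(−4λ) · λ^47e^(−6λ) = λ^53e^(−10λ), i.e. Gamma(shape=54, rate=10).
The mode of a Gamma(a, b) with a ≥ 1 (shape–rate) is (a−1)/b = 53/10 ≈ 5.300.

λ̂_MAP = 5.300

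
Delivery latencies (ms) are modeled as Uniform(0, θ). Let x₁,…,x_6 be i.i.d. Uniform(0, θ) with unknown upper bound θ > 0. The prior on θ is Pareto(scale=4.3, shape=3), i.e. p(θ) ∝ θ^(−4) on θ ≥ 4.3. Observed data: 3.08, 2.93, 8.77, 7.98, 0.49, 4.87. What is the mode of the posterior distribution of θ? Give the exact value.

The Uniform(0, θ) likelihood is θ^(−n) for θ ≥ max(xᵢ), zero otherwise. Here max(xᵢ) = 8.77.
Posterior ∝ θ^(−4) · θ^(−6) = θ^(−10) on θ ≥ max(4.3, 8.77) = 8.77.
This density is strictly decreasing in θ, so the posterior mode lies at the lower boundary of the support.

θ̂_MAP = 8.77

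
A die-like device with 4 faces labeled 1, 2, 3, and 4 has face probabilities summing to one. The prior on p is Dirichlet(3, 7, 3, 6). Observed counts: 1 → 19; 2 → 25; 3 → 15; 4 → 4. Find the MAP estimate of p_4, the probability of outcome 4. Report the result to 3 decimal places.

The posterior is Dirichlet(αᵢ + nᵢ) = Dirichlet(22, 32, 18, 10).
For a Dirichlet(a₁,…,a_K) with all aᵢ > 1, the mode has j-th component (aⱼ − 1)/(Σaᵢ − K).
Here Σaᵢ = 82 and K = 4, so p_4 = (10 − 1)/(82 − 4) = 9/78 ≈ 0.115.

MAP estimate: 0.115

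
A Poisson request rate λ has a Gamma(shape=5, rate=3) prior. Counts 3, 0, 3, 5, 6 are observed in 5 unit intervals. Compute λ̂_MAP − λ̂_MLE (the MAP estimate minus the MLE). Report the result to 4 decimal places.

MAP − MLE = -0.7750

Σxᵢ = 17. Posterior is Gamma(22, 8); MAP = (22−1)/8 = 21/8 ≈ 2.62500.
MLE = x̄ = 17/5 ≈ 3.40000.
Difference = 21/8 − 17/5 = -31/40 ≈ -0.7750.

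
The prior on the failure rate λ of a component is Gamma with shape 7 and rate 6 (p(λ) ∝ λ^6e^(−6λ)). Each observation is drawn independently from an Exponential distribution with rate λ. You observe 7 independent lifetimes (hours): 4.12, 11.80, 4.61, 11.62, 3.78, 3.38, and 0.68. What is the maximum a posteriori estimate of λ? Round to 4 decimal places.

λ̂_MAP = 0.2827

The Exponential(rate=λ) likelihood is ∝ λ^n e^(−λΣtᵢ). Here n = 7 and Σtᵢ = 4.12 + 11.80 + 4.61 + 11.62 + 3.78 + 3.38 + 0.68 = 39.99.
Posterior ∝ λ^6e^(−6λ) · λ^7e^(−39.99λ) = λ^13e^(−45.99λ), i.e. Gamma(14, 45.99).
Mode = (a−1)/b = 13/45.99 ≈ 0.2827.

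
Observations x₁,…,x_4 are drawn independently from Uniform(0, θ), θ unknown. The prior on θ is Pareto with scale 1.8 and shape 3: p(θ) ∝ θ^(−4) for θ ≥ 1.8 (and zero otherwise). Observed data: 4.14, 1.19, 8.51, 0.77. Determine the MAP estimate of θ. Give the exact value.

θ̂_MAP = 8.51

The Uniform(0, θ) likelihood is θ^(−n) for θ ≥ max(xᵢ), zero otherwise. Here max(xᵢ) = 8.51.
Posterior ∝ θ^(−4) · θ^(−4) = θ^(−8) on θ ≥ max(1.8, 8.51) = 8.51.
This density is strictly decreasing in θ, so the posterior mode lies at the lower boundary of the support.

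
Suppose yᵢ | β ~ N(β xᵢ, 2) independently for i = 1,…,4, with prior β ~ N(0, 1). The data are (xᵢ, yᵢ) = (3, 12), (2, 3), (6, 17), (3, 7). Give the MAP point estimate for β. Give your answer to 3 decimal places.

β̂_MAP = 2.750

log p(β | y) = −Σ(yᵢ − βxᵢ)²/(2·2) − β²/(2·1) + const.
Setting the derivative to zero: Σxᵢ(yᵢ − βxᵢ)/2 − β/1 = 0, so β = Σxᵢyᵢ / (Σxᵢ² + σ²/τ²).
Σxᵢyᵢ = 3·12 + 2·3 + 6·17 + 3·7 = 165; Σxᵢ² = 58; σ²/τ² = 2.
β̂_MAP = 165 / (58 + 2) = 165/60 ≈ 2.750.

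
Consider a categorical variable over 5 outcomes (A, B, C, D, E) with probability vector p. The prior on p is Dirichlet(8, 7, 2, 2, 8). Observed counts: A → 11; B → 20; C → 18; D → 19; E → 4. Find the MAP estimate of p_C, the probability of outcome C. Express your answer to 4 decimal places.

The posterior is Dirichlet(αᵢ + nᵢ) = Dirichlet(19, 27, 20, 21, 12).
For a Dirichlet(a₁,…,a_K) with all aᵢ > 1, the mode has j-th component (aⱼ − 1)/(Σaᵢ − K).
Here Σaᵢ = 99 and K = 5, so p_C = (20 − 1)/(99 − 5) = 19/94 ≈ 0.2021.

MAP estimate of p_C = 0.2021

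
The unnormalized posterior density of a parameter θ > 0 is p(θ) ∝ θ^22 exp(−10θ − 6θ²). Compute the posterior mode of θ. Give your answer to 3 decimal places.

θ̂_MAP = 1.000

ℓ'(θ) = 22/θ − 10 − 12θ. Setting this to zero and multiplying by θ: 12θ² + 10θ − 22 = 0.
θ = (−10 + √(10² + 4·12·22)) / (2·12) = (−10 + √1156) / 24 = (−10 + 34)/24 = 1.
ℓ''(θ) = −22/θ² − 12 < 0, confirming a maximum.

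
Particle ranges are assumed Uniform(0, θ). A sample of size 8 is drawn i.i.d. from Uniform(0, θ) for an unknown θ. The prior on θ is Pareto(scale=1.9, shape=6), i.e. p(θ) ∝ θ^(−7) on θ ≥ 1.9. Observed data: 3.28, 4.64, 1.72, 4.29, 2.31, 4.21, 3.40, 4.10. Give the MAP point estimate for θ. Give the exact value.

The Uniform(0, θ) likelihood is θ^(−n) for θ ≥ max(xᵢ), zero otherwise. Here max(xᵢ) = 4.64.
Posterior ∝ θ^(−7) · θ^(−8) = θ^(−15) on θ ≥ max(1.9, 4.64) = 4.64.
This density is strictly decreasing in θ, so the posterior mode lies at the lower boundary of the support.

θ̂_MAP = 4.64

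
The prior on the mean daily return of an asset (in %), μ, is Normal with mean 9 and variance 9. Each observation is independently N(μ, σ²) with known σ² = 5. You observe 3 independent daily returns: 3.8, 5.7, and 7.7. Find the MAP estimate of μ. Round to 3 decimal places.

μ̂_MAP = 6.244

n = 3; x̄ = (3.8 + 5.7 + 7.7)/3 = 17.2/3 = 86/15 ≈ 5.7333.
For a Normal prior and Normal likelihood with known variance, the posterior is Normal; its mode equals its mean, the precision-weighted average.
Prior precision 1/σ₀² = 1/9; data precision n/σ² = 3/5 = 0.6.
μ̂ = ((1/9)·9 + 0.6·(86/15)) / (1/9 + 0.6) = 4.44/(32/45) = 6.24375 ≈ 6.244.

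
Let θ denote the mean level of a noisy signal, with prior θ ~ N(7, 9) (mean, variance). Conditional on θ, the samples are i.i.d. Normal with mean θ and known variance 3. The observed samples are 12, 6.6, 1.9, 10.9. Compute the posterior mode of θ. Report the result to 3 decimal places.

n = 4; x̄ = (12 + 6.6 + 1.9 + 10.9)/4 = 31.4/4 = 7.85.
For a Normal prior and Normal likelihood with known variance, the posterior is Normal; its mode equals its mean, the precision-weighted average.
Prior precision 1/σ₀² = 1/9; data precision n/σ² = 4/3.
θ̂ = ((1/9)·7 + (4/3)·7.85) / (1/9 + 4/3) = (506/45)/(13/9) = 506/65 ≈ 7.785.

θ̂_MAP = 7.785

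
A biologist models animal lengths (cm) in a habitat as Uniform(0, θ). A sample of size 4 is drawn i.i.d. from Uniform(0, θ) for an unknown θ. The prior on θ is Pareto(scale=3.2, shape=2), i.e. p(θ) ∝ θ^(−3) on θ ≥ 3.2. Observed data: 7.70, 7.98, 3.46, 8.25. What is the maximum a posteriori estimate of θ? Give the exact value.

The Uniform(0, θ) likelihood is θ^(−n) for θ ≥ max(xᵢ), zero otherwise. Here max(xᵢ) = 8.25.
Posterior ∝ θ^(−3) · θ^(−4) = θ^(−7) on θ ≥ max(3.2, 8.25) = 8.25.
This density is strictly decreasing in θ, so the posterior mode lies at the lower boundary of the support.

θ̂_MAP = 8.25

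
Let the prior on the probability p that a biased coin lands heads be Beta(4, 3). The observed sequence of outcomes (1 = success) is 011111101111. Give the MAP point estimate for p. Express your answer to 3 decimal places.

p̂_MAP = 0.765

Prior: Beta(4, 3).
Data: 10 successes in 12 trials (from the sequence). The binomial likelihood contributes p^10(1−p)^2, so the posterior is Beta(4+10, 3+2) = Beta(14, 5).
For Beta(a, b) with a, b > 1 the mode is (a−1)/(a+b−2) = 13/17 ≈ 0.765.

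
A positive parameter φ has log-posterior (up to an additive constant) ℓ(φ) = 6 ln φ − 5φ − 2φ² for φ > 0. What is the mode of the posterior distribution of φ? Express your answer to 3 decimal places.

φ̂_MAP = 0.750

ℓ'(φ) = 6/φ − 5 − 4φ. Setting this to zero and multiplying by φ: 4φ² + 5φ − 6 = 0.
φ = (−5 + √(5² + 4·4·6)) / (2·4) = (−5 + √121) / 8 = (−5 + 11)/8 = 3/4.
ℓ''(φ) = −6/φ² − 4 < 0, confirming a maximum.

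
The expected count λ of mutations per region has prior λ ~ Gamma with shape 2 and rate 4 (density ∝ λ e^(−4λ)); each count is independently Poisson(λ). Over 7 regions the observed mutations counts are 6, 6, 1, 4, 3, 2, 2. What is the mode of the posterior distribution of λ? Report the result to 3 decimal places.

λ̂_MAP = 2.273

Σxᵢ = 6+6+1+4+3+2+2 = 24, with n = 7.
Posterior ∝ λe^(−4λ) · λ^24e^(−7λ) = λ^25e^(−11λ), i.e. Gamma(shape=26, rate=11).
The mode of a Gamma(a, b) with a ≥ 1 (shape–rate) is (a−1)/b = 25/11 ≈ 2.273.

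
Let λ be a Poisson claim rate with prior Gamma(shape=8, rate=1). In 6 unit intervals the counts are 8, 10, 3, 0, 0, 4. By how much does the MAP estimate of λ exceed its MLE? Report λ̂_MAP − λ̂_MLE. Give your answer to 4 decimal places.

MAP − MLE = 0.4048

Σxᵢ = 25. Posterior is Gamma(33, 7); MAP = (33−1)/7 = 32/7 ≈ 4.57143.
MLE = x̄ = 25/6 ≈ 4.16667.
Difference = 32/7 − 25/6 = 17/42 ≈ 0.4048.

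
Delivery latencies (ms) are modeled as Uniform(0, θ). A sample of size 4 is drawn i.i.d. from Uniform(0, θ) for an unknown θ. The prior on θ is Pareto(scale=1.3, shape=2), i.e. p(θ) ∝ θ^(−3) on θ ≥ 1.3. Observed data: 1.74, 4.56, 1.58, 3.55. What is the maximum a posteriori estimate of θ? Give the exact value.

θ̂_MAP = 4.56

The Uniform(0, θ) likelihood is θ^(−n) for θ ≥ max(xᵢ), zero otherwise. Here max(xᵢ) = 4.56.
Posterior ∝ θ^(−3) · θ^(−4) = θ^(−7) on θ ≥ max(1.3, 4.56) = 4.56.
This density is strictly decreasing in θ, so the posterior mode lies at the lower boundary of the support.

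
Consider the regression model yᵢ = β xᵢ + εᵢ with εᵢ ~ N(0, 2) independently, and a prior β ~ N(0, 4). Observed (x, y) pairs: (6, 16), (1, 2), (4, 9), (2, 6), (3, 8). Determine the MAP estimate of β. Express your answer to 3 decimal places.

β̂_MAP = 2.556

log p(β | y) = −Σ(yᵢ − βxᵢ)²/(2·2) − β²/(2·4) + const.
Setting the derivative to zero: Σxᵢ(yᵢ − βxᵢ)/2 − β/4 = 0, so β = Σxᵢyᵢ / (Σxᵢ² + σ²/τ²).
Σxᵢyᵢ = 6·16 + 1·2 + 4·9 + 2·6 + 3·8 = 170; Σxᵢ² = 66; σ²/τ² = 0.5.
β̂_MAP = 170 / (66 + 0.5) = 170/66.5 ≈ 2.556.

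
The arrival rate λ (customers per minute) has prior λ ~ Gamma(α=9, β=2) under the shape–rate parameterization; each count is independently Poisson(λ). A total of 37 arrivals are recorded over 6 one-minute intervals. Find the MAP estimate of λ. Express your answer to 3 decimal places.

λ̂_MAP = 5.625

Σxᵢ = 37, n = 6.
Posterior ∝ λ^8e^(−2λ) · λ^37e^(−6λ) = λ^45e^(−8λ), i.e. Gamma(shape=46, rate=8).
The mode of a Gamma(a, b) with a ≥ 1 (shape–rate) is (a−1)/b = 45/8 ≈ 5.625.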